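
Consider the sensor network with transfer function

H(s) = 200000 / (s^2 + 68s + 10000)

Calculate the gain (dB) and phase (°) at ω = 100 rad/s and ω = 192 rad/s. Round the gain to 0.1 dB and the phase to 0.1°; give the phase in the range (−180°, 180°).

At s = jω = j100:
quadratic: (j100)² + 68·j100 + 10000 = 0 + j6800 → |·| ≈ 6800, ∠ ≈ 90.00°
|H| = 200000 / 6800 ≈ 29.412
Gain = 20 log₁₀(29.412) ≈ 29.37 dB
∠H = 0.00° − 90.00° = -90.00°

At s = jω = j192:
quadratic: (j192)² + 68·j192 + 10000 = -26864 + j13056 → |·| ≈ 29869, ∠ ≈ 154.08°
|H| = 200000 / 29869 ≈ 6.6959
Gain = 20 log₁₀(6.6959) ≈ 16.52 dB
∠H = 0.00° − 154.08° = -154.08°

ω = 100: 29.4 dB, -90.0°; ω = 192: 16.5 dB, -154.1°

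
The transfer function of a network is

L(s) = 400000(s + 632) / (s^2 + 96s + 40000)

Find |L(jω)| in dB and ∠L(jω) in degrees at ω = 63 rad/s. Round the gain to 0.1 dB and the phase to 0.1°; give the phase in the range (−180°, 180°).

76.8 dB, -3.8°

At s = jω = j63:
zero (s+632): 632 + j63 → |·| = √(632²+63²) = √403393 ≈ 635.13, ∠ = arctan(63/632) ≈ 5.69°
quadratic: (j63)² + 96·j63 + 40000 = 36031 + j6048 → |·| ≈ 36535, ∠ ≈ 9.53°
|L| = 400000 · 635.13 / 36535 ≈ 6953.7
Gain = 20 log₁₀(6953.7) ≈ 76.84 dB
∠L = 5.69° − 9.53° = -3.84°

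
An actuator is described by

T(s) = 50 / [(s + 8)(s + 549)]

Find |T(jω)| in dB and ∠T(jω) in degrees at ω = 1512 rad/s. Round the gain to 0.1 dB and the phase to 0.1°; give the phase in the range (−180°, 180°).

-93.7 dB, -159.7°

At s = jω = j1512:
pole (s+8): 8 + j1512 → |·| = √(8²+1512²) = √2286208 ≈ 1512, ∠ = arctan(1512/8) ≈ 89.70°
pole (s+549): 549 + j1512 → |·| = √(549²+1512²) = √2587545 ≈ 1608.6, ∠ = arctan(1512/549) ≈ 70.04°
|T| = 50 / 2.4322e+06 ≈ 2.0558e-05
Gain = 20 log₁₀(2.0558e-05) ≈ -93.74 dB
∠T = 0.00° − 159.74° = -159.74°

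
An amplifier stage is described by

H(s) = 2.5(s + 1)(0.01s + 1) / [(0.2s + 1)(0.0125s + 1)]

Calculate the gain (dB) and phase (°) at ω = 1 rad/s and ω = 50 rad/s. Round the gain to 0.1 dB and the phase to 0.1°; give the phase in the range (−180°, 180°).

ω = 1: 10.8 dB, 33.5°; ω = 50: 21.4 dB, -0.9°

At ω = 1 rad/s:
zero (1 + j1·1) = 1 + j1 → |·| ≈ 1.4142, ∠ ≈ 45.00°
zero (1 + j1·0.01) = 1 + j0.01 → |·| ≈ 1, ∠ ≈ 0.57°
pole (1 + j1·0.2) = 1 + j0.2 → |·| ≈ 1.0198, ∠ ≈ 11.31°
pole (1 + j1·0.0125) = 1 + j0.0125 → |·| ≈ 1.0001, ∠ ≈ 0.72°
|H| = 2.5 · 1.4142 · 1 / (1.0198 · 1.0001) ≈ 3.4665
Gain = 20 log₁₀(3.4665) ≈ 10.80 dB
∠H = (45.00° + 0.57°) − (11.31° + 0.72°) = 33.54°

At ω = 50 rad/s:
zero (1 + j50·1) = 1 + j50 → |·| ≈ 50.01, ∠ ≈ 88.85°
zero (1 + j50·0.01) = 1 + j0.5 → |·| ≈ 1.118, ∠ ≈ 26.57°
pole (1 + j50·0.2) = 1 + j10 → |·| ≈ 10.05, ∠ ≈ 84.29°
pole (1 + j50·0.0125) = 1 + j0.625 → |·| ≈ 1.1792, ∠ ≈ 32.01°
|H| = 2.5 · 50.01 · 1.118 / (10.05 · 1.1792) ≈ 11.795
Gain = 20 log₁₀(11.795) ≈ 21.43 dB
∠H = (88.85° + 26.57°) − (84.29° + 32.01°) = -0.88°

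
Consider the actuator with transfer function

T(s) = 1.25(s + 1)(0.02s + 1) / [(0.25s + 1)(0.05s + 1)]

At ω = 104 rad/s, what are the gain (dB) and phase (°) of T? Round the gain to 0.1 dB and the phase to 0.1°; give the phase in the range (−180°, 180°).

6.8 dB, -13.1°

At ω = 104 rad/s:
zero (1 + j104·1) = 1 + j104 → |·| ≈ 104, ∠ ≈ 89.45°
zero (1 + j104·0.02) = 1 + j2.08 → |·| ≈ 2.3079, ∠ ≈ 64.32°
pole (1 + j104·0.25) = 1 + j26 → |·| ≈ 26.019, ∠ ≈ 87.80°
pole (1 + j104·0.05) = 1 + j5.2 → |·| ≈ 5.2953, ∠ ≈ 79.11°
|T| = 1.25 · 104 · 2.3079 / (26.019 · 5.2953) ≈ 2.1776
Gain = 20 log₁₀(2.1776) ≈ 6.76 dB
∠T = (89.45° + 64.32°) − (87.80° + 79.11°) = -13.14°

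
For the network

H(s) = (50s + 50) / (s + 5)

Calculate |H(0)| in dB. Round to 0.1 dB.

20.0 dB

H(0) = 50 / 5 = 10
20 log₁₀(10) ≈ 20.00 dB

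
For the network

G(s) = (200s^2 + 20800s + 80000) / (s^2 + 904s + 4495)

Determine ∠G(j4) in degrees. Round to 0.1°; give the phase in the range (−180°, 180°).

8.4°

Substitute s = j4:
Numerator: 200(j4)^2 + 20800(j4) + 80000 = 76800 + j83200
Denominator: (j4)^2 + 904(j4) + 4495 = 4479 + j3616
|N| = √(76800² + 83200²) ≈ 1.1323e+05, ∠N ≈ 47.29°
|D| = √(4479² + 3616²) ≈ 5756.5, ∠D ≈ 38.91°
∠G = 47.29° − 38.91° = 8.38°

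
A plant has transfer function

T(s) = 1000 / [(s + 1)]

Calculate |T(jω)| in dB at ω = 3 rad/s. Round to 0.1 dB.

50.0 dB

At ω = 3 rad/s:
pole (1 + j3·1) = 1 + j3 → |·| ≈ 3.1623, ∠ ≈ 71.57°
|T| = 1000 · 1 / (3.1623) ≈ 316.23
Gain = 20 log₁₀(316.23) ≈ 50.00 dB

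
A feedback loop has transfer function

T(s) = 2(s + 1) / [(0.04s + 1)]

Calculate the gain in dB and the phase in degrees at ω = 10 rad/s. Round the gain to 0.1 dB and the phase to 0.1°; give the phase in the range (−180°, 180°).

25.4 dB, 62.5°

At ω = 10 rad/s:
zero (1 + j10·1) = 1 + j10 → |·| ≈ 10.05, ∠ ≈ 84.29°
pole (1 + j10·0.04) = 1 + j0.4 → |·| ≈ 1.077, ∠ ≈ 21.80°
|T| = 2 · 10.05 / (1.077) ≈ 18.663
Gain = 20 log₁₀(18.663) ≈ 25.42 dB
∠T = (84.29°) − (21.80°) = 62.49°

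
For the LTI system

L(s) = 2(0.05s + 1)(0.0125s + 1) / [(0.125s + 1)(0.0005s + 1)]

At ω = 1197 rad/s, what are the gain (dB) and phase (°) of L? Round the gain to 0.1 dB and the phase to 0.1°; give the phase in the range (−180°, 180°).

At ω = 1197 rad/s:
zero (1 + j1197·0.05) = 1 + j59.85 → |·| ≈ 59.858, ∠ ≈ 89.04°
zero (1 + j1197·0.0125) = 1 + j14.9625 → |·| ≈ 14.996, ∠ ≈ 86.18°
pole (1 + j1197·0.125) = 1 + j149.625 → |·| ≈ 149.63, ∠ ≈ 89.62°
pole (1 + j1197·0.0005) = 1 + j0.5985 → |·| ≈ 1.1654, ∠ ≈ 30.90°
|L| = 2 · 59.858 · 14.996 / (149.63 · 1.1654) ≈ 10.295
Gain = 20 log₁₀(10.295) ≈ 20.25 dB
∠L = (89.04° + 86.18°) − (89.62° + 30.90°) = 54.70°

20.3 dB, 54.7°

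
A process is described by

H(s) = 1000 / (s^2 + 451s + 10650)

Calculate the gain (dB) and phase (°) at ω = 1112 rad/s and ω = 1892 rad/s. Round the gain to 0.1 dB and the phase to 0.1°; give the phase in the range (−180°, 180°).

Substitute s = j1112:
Numerator: 1000 = 1000 + j0
Denominator: (j1112)^2 + 451(j1112) + 10650 = -1225894 + j501512
|N| = √(1000² + 0²) ≈ 1000, ∠N ≈ 0.00°
|D| = √(1225894² + 501512²) ≈ 1.3245e+06, ∠D ≈ 157.75°
|H| = 1000 / 1.3245e+06 ≈ 0.000755
Gain = 20 log₁₀(0.000755) ≈ -62.44 dB
∠H = 0.00° − 157.75° = -157.75°

Substitute s = j1892:
Numerator: 1000 = 1000 + j0
Denominator: (j1892)^2 + 451(j1892) + 10650 = -3569014 + j853292
|N| = √(1000² + 0²) ≈ 1000, ∠N ≈ 0.00°
|D| = √(3569014² + 853292²) ≈ 3.6696e+06, ∠D ≈ 166.55°
|H| = 1000 / 3.6696e+06 ≈ 0.00027251
Gain = 20 log₁₀(0.00027251) ≈ -71.29 dB
∠H = 0.00° − 166.55° = -166.55°

ω = 1112: -62.4 dB, -157.8°; ω = 1892: -71.3 dB, -166.6°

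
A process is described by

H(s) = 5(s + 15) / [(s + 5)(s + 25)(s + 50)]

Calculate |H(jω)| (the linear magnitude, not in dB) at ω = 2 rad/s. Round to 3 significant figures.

At s = jω = j2:
zero (s+15): 15 + j2 → |·| = √(15²+2²) = √229 ≈ 15.133, ∠ = arctan(2/15) ≈ 7.59°
pole (s+5): 5 + j2 → |·| = √(5²+2²) = √29 ≈ 5.3852, ∠ = arctan(2/5) ≈ 21.80°
pole (s+25): 25 + j2 → |·| = √(25²+2²) = √629 ≈ 25.08, ∠ = arctan(2/25) ≈ 4.57°
pole (s+50): 50 + j2 → |·| = √(50²+2²) = √2504 ≈ 50.04, ∠ = arctan(2/50) ≈ 2.29°
|H| = 5 · 15.133 / 6758.4 ≈ 0.011196

0.0112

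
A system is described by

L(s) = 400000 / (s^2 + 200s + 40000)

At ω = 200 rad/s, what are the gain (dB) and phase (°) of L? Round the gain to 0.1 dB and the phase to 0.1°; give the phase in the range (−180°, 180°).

20.0 dB, -90.0°

At s = jω = j200:
quadratic: (j200)² + 200·j200 + 40000 = 0 + j40000 → |·| ≈ 40000, ∠ ≈ 90.00°
|L| = 400000 / 40000 ≈ 10
Gain = 20 log₁₀(10) ≈ 20.00 dB
∠L = 0.00° − 90.00° = -90.00°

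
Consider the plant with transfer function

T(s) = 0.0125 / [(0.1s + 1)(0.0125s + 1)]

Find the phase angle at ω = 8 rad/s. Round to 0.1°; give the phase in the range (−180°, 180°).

-44.4°

At ω = 8 rad/s:
pole (1 + j8·0.1) = 1 + j0.8 → |·| ≈ 1.2806, ∠ ≈ 38.66°
pole (1 + j8·0.0125) = 1 + j0.1 → |·| ≈ 1.005, ∠ ≈ 5.71°
∠T = (0°) − (38.66° + 5.71°) = -44.37°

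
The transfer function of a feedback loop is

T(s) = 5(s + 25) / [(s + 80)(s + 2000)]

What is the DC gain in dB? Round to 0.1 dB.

T(0) = 5·25 / (80·2000) = 0.00078125
20 log₁₀(0.00078125) ≈ -62.14 dB

-62.1 dB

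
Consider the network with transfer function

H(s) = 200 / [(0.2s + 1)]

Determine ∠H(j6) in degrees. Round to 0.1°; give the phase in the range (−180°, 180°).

At ω = 6 rad/s:
pole (1 + j6·0.2) = 1 + j1.2 → |·| ≈ 1.562, ∠ ≈ 50.19°
∠H = (0°) − (50.19°) = -50.19°

-50.2°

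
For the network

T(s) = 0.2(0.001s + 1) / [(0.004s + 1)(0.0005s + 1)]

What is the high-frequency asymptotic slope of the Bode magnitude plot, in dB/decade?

-20 dB/decade

Each pole contributes −20 dB/decade at high frequency; each zero contributes +20 dB/decade.
Net: 1 zero(s) − 2 pole(s) → -20 dB/decade.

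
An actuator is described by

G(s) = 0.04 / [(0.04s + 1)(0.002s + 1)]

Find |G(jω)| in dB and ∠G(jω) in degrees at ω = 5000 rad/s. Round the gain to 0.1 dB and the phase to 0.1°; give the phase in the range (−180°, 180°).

-94.0 dB, -174.0°

At ω = 5000 rad/s:
pole (1 + j5000·0.04) = 1 + j200 → |·| ≈ 200, ∠ ≈ 89.71°
pole (1 + j5000·0.002) = 1 + j10 → |·| ≈ 10.05, ∠ ≈ 84.29°
|G| = 0.04 · 1 / (200 · 10.05) ≈ 1.99e-05
Gain = 20 log₁₀(1.99e-05) ≈ -94.02 dB
∠G = (0°) − (89.71° + 84.29°) = -174.00°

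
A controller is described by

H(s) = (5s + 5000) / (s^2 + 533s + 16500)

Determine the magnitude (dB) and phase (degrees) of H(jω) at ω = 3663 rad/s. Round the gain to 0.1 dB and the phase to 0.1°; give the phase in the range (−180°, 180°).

Substitute s = j3663:
Numerator: 5(j3663) + 5000 = 5000 + j18315
Denominator: (j3663)^2 + 533(j3663) + 16500 = -13401069 + j1952379
|N| = √(5000² + 18315²) ≈ 18985, ∠N ≈ 74.73°
|D| = √(13401069² + 1952379²) ≈ 1.3543e+07, ∠D ≈ 171.71°
|H| = 18985 / 1.3543e+07 ≈ 0.0014018
Gain = 20 log₁₀(0.0014018) ≈ -57.07 dB
∠H = 74.73° − 171.71° = -96.98°

-57.1 dB, -97.0°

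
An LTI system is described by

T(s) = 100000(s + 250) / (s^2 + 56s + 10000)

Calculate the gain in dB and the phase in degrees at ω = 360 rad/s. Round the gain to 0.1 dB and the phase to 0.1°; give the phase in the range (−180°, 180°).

51.2 dB, -115.2°

At s = jω = j360:
zero (s+250): 250 + j360 → |·| = √(250²+360²) = √192100 ≈ 438.29, ∠ = arctan(360/250) ≈ 55.22°
quadratic: (j360)² + 56·j360 + 10000 = -119600 + j20160 → |·| ≈ 1.2129e+05, ∠ ≈ 170.43°
|T| = 100000 · 438.29 / 1.2129e+05 ≈ 361.36
Gain = 20 log₁₀(361.36) ≈ 51.16 dB
∠T = 55.22° − 170.43° = -115.21°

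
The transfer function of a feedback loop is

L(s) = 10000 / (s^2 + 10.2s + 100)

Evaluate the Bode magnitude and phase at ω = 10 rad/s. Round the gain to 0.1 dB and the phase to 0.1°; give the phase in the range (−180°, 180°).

39.8 dB, -90.0°

At s = jω = j10:
quadratic: (j10)² + 10.2·j10 + 100 = 0 + j102 → |·| ≈ 102, ∠ ≈ 90.00°
|L| = 10000 / 102 ≈ 98.039
Gain = 20 log₁₀(98.039) ≈ 39.83 dB
∠L = 0.00° − 90.00° = -90.00°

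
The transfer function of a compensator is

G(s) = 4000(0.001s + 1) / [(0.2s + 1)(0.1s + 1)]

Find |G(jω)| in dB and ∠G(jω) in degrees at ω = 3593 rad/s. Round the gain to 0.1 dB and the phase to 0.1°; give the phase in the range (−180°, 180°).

At ω = 3593 rad/s:
zero (1 + j3593·0.001) = 1 + j3.593 → |·| ≈ 3.7296, ∠ ≈ 74.45°
pole (1 + j3593·0.2) = 1 + j718.6 → |·| ≈ 718.6, ∠ ≈ 89.92°
pole (1 + j3593·0.1) = 1 + j359.3 → |·| ≈ 359.3, ∠ ≈ 89.84°
|G| = 4000 · 3.7296 / (718.6 · 359.3) ≈ 0.05778
Gain = 20 log₁₀(0.05778) ≈ -24.76 dB
∠G = (74.45°) − (89.92° + 89.84°) = -105.31°

-24.8 dB, -105.3°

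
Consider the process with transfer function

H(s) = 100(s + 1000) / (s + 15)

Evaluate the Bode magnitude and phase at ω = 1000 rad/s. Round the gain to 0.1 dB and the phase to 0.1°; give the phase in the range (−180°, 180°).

At s = jω = j1000:
zero (s+1000): 1000 + j1000 → |·| = √(1000²+1000²) = √2000000 ≈ 1414.2, ∠ = arctan(1000/1000) ≈ 45.00°
pole (s+15): 15 + j1000 → |·| = √(15²+1000²) = √1000225 ≈ 1000.1, ∠ = arctan(1000/15) ≈ 89.14°
|H| = 100 · 1414.2 / 1000.1 ≈ 141.41
Gain = 20 log₁₀(141.41) ≈ 43.01 dB
∠H = 45.00° − 89.14° = -44.14°

43.0 dB, -44.1°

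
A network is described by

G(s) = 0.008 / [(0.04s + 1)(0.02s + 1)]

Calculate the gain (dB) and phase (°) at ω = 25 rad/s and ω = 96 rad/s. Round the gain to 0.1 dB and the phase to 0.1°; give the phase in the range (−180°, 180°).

ω = 25: -45.9 dB, -71.6°; ω = 96: -60.6 dB, -137.9°

At ω = 25 rad/s:
pole (1 + j25·0.04) = 1 + j1 → |·| ≈ 1.4142, ∠ ≈ 45.00°
pole (1 + j25·0.02) = 1 + j0.5 → |·| ≈ 1.118, ∠ ≈ 26.57°
|G| = 0.008 · 1 / (1.4142 · 1.118) ≈ 0.0050598
Gain = 20 log₁₀(0.0050598) ≈ -45.92 dB
∠G = (0°) − (45.00° + 26.57°) = -71.57°

At ω = 96 rad/s:
pole (1 + j96·0.04) = 1 + j3.84 → |·| ≈ 3.9681, ∠ ≈ 75.40°
pole (1 + j96·0.02) = 1 + j1.92 → |·| ≈ 2.1648, ∠ ≈ 62.49°
|G| = 0.008 · 1 / (3.9681 · 2.1648) ≈ 0.0009313
Gain = 20 log₁₀(0.0009313) ≈ -60.62 dB
∠G = (0°) − (75.40° + 62.49°) = -137.89°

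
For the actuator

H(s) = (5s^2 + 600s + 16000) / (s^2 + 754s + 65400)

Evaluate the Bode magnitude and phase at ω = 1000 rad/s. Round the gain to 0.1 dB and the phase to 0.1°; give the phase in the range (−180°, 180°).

12.4 dB, 32.0°

Substitute s = j1000:
Numerator: 5(j1000)^2 + 600(j1000) + 16000 = -4984000 + j600000
Denominator: (j1000)^2 + 754(j1000) + 65400 = -934600 + j754000
|N| = √(4984000² + 600000²) ≈ 5.02e+06, ∠N ≈ 173.14°
|D| = √(934600² + 754000²) ≈ 1.2008e+06, ∠D ≈ 141.10°
|H| = 5.02e+06 / 1.2008e+06 ≈ 4.1805
Gain = 20 log₁₀(4.1805) ≈ 12.42 dB
∠H = 173.14° − 141.10° = 32.04°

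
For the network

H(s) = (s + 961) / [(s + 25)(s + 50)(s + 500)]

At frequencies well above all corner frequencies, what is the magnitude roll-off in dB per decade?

Each pole contributes −20 dB/decade at high frequency; each zero contributes +20 dB/decade.
Net: 1 zero(s) − 3 pole(s) → -40 dB/decade.

-40 dB/decade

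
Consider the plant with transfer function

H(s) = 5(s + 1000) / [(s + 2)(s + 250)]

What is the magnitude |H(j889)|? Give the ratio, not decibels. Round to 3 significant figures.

At s = jω = j889:
zero (s+1000): 1000 + j889 → |·| = √(1000²+889²) = √1790321 ≈ 1338, ∠ = arctan(889/1000) ≈ 41.64°
pole (s+2): 2 + j889 → |·| = √(2²+889²) = √790325 ≈ 889, ∠ = arctan(889/2) ≈ 89.87°
pole (s+250): 250 + j889 → |·| = √(250²+889²) = √852821 ≈ 923.48, ∠ = arctan(889/250) ≈ 74.29°
|H| = 5 · 1338 / 8.2097e+05 ≈ 0.0081489

0.00815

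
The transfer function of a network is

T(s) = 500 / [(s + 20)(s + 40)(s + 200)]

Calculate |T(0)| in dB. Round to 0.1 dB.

T(0) = 500 / (20·40·200) = 0.003125
20 log₁₀(0.003125) ≈ -50.10 dB

-50.1 dB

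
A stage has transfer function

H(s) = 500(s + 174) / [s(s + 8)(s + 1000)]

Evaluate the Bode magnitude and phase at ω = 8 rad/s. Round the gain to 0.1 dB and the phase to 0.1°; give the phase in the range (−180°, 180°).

-0.3 dB, -132.8°

At s = jω = j8:
zero (s+174): 174 + j8 → |·| = √(174²+8²) = √30340 ≈ 174.18, ∠ = arctan(8/174) ≈ 2.63°
pole (s+8): 8 + j8 → |·| = √(8²+8²) = √128 ≈ 11.314, ∠ = arctan(8/8) ≈ 45.00°
pole (s+1000): 1000 + j8 → |·| = √(1000²+8²) = √1000064 ≈ 1000, ∠ = arctan(8/1000) ≈ 0.46°
pole at origin: |s| = 8, ∠ = 90.00° (in denominator)
|H| = 500 · 174.18 / 90512 ≈ 0.96219
Gain = 20 log₁₀(0.96219) ≈ -0.33 dB
∠H = 2.63° − 135.46° = -132.83°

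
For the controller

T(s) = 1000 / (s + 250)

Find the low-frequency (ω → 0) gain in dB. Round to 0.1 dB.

T(0) = 1000 / 250 = 4
20 log₁₀(4) ≈ 12.04 dB

12.0 dB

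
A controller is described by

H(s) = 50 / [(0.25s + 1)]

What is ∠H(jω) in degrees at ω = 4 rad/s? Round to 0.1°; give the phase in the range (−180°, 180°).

At ω = 4 rad/s:
pole (1 + j4·0.25) = 1 + j1 → |·| ≈ 1.4142, ∠ ≈ 45.00°
∠H = (0°) − (45.00°) = -45.00°

-45.0°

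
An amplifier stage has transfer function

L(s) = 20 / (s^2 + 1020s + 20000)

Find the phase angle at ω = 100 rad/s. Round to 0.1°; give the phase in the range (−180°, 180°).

-84.4°

Substitute s = j100:
Numerator: 20 = 20 + j0
Denominator: (j100)^2 + 1020(j100) + 20000 = 10000 + j102000
|N| = √(20² + 0²) ≈ 20, ∠N ≈ 0.00°
|D| = √(10000² + 102000²) ≈ 1.0249e+05, ∠D ≈ 84.40°
∠L = 0.00° − 84.40° = -84.40°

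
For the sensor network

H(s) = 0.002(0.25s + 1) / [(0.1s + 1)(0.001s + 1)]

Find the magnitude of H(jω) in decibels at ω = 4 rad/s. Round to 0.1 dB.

-51.6 dB

At ω = 4 rad/s:
zero (1 + j4·0.25) = 1 + j1 → |·| ≈ 1.4142, ∠ ≈ 45.00°
pole (1 + j4·0.1) = 1 + j0.4 → |·| ≈ 1.077, ∠ ≈ 21.80°
pole (1 + j4·0.001) = 1 + j0.004 → |·| ≈ 1, ∠ ≈ 0.23°
|H| = 0.002 · 1.4142 / (1.077 · 1) ≈ 0.0026262
Gain = 20 log₁₀(0.0026262) ≈ -51.61 dB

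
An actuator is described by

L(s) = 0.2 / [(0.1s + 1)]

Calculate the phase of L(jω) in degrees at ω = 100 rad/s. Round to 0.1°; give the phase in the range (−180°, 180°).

-84.3°

At ω = 100 rad/s:
pole (1 + j100·0.1) = 1 + j10 → |·| ≈ 10.05, ∠ ≈ 84.29°
∠L = (0°) − (84.29°) = -84.29°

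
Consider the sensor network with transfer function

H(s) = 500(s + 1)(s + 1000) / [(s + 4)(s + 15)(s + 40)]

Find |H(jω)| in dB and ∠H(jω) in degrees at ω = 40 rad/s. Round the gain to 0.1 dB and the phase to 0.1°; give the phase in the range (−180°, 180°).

46.3 dB, -107.9°

At s = jω = j40:
zero (s+1): 1 + j40 → |·| = √(1²+40²) = √1601 ≈ 40.012, ∠ = arctan(40/1) ≈ 88.57°
zero (s+1000): 1000 + j40 → |·| = √(1000²+40²) = √1001600 ≈ 1000.8, ∠ = arctan(40/1000) ≈ 2.29°
pole (s+4): 4 + j40 → |·| = √(4²+40²) = √1616 ≈ 40.2, ∠ = arctan(40/4) ≈ 84.29°
pole (s+15): 15 + j40 → |·| = √(15²+40²) = √1825 ≈ 42.72, ∠ = arctan(40/15) ≈ 69.44°
pole (s+40): 40 + j40 → |·| = √(40²+40²) = √3200 ≈ 56.569, ∠ = arctan(40/40) ≈ 45.00°
|H| = 500 · 40044 / 97148 ≈ 206.1
Gain = 20 log₁₀(206.1) ≈ 46.28 dB
∠H = 90.86° − 198.73° = -107.87°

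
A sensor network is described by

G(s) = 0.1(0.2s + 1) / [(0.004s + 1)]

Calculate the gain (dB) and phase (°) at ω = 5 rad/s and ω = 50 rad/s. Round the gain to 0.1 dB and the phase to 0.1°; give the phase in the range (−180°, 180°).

ω = 5: -17.0 dB, 43.9°; ω = 50: -0.1 dB, 73.0°

At ω = 5 rad/s:
zero (1 + j5·0.2) = 1 + j1 → |·| ≈ 1.4142, ∠ ≈ 45.00°
pole (1 + j5·0.004) = 1 + j0.02 → |·| ≈ 1.0002, ∠ ≈ 1.15°
|G| = 0.1 · 1.4142 / (1.0002) ≈ 0.14139
Gain = 20 log₁₀(0.14139) ≈ -16.99 dB
∠G = (45.00°) − (1.15°) = 43.85°

At ω = 50 rad/s:
zero (1 + j50·0.2) = 1 + j10 → |·| ≈ 10.05, ∠ ≈ 84.29°
pole (1 + j50·0.004) = 1 + j0.2 → |·| ≈ 1.0198, ∠ ≈ 11.31°
|G| = 0.1 · 10.05 / (1.0198) ≈ 0.98549
Gain = 20 log₁₀(0.98549) ≈ -0.13 dB
∠G = (84.29°) − (11.31°) = 72.98°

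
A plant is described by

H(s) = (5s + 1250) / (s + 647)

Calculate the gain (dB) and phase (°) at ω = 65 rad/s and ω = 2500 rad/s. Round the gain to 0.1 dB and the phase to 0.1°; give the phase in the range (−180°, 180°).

Substitute s = j65:
Numerator: 5(j65) + 1250 = 1250 + j325
Denominator: (j65) + 647 = 647 + j65
|N| = √(1250² + 325²) ≈ 1291.6, ∠N ≈ 14.57°
|D| = √(647² + 65²) ≈ 650.26, ∠D ≈ 5.74°
|H| = 1291.6 / 650.26 ≈ 1.9863
Gain = 20 log₁₀(1.9863) ≈ 5.96 dB
∠H = 14.57° − 5.74° = 8.83°

Substitute s = j2500:
Numerator: 5(j2500) + 1250 = 1250 + j12500
Denominator: (j2500) + 647 = 647 + j2500
|N| = √(1250² + 12500²) ≈ 12562, ∠N ≈ 84.29°
|D| = √(647² + 2500²) ≈ 2582.4, ∠D ≈ 75.49°
|H| = 12562 / 2582.4 ≈ 4.8645
Gain = 20 log₁₀(4.8645) ≈ 13.74 dB
∠H = 84.29° − 75.49° = 8.80°

ω = 65: 6.0 dB, 8.8°; ω = 2500: 13.7 dB, 8.8°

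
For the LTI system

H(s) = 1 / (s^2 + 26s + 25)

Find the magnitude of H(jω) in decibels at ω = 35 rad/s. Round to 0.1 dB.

-63.6 dB

Substitute s = j35:
Numerator: 1 = 1 + j0
Denominator: (j35)^2 + 26(j35) + 25 = -1200 + j910
|N| = √(1² + 0²) ≈ 1, ∠N ≈ 0.00°
|D| = √(1200² + 910²) ≈ 1506, ∠D ≈ 142.83°
|H| = 1 / 1506 ≈ 0.00066401
Gain = 20 log₁₀(0.00066401) ≈ -63.56 dB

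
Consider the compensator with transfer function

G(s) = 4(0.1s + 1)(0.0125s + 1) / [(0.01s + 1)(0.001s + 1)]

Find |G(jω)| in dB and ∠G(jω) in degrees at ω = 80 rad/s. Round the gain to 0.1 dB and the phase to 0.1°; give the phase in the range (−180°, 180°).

At ω = 80 rad/s:
zero (1 + j80·0.1) = 1 + j8 → |·| ≈ 8.0623, ∠ ≈ 82.87°
zero (1 + j80·0.0125) = 1 + j1 → |·| ≈ 1.4142, ∠ ≈ 45.00°
pole (1 + j80·0.01) = 1 + j0.8 → |·| ≈ 1.2806, ∠ ≈ 38.66°
pole (1 + j80·0.001) = 1 + j0.08 → |·| ≈ 1.0032, ∠ ≈ 4.57°
|G| = 4 · 8.0623 · 1.4142 / (1.2806 · 1.0032) ≈ 35.5
Gain = 20 log₁₀(35.5) ≈ 31.00 dB
∠G = (82.87° + 45.00°) − (38.66° + 4.57°) = 84.64°

31.0 dB, 84.6°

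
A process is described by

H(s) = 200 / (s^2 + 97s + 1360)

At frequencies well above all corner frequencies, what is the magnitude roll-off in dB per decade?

Each pole contributes −20 dB/decade at high frequency; each zero contributes +20 dB/decade.
Net: 0 zero(s) − 2 pole(s) → -40 dB/decade.

-40 dB/decade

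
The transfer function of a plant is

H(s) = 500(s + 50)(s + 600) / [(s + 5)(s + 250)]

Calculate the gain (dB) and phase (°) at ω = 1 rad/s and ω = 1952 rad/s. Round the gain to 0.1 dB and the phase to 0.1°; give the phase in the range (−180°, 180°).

At s = jω = j1:
zero (s+50): 50 + j1 → |·| = √(50²+1²) = √2501 ≈ 50.01, ∠ = arctan(1/50) ≈ 1.15°
zero (s+600): 600 + j1 → |·| = √(600²+1²) = √360001 ≈ 600, ∠ = arctan(1/600) ≈ 0.10°
pole (s+5): 5 + j1 → |·| = √(5²+1²) = √26 ≈ 5.099, ∠ = arctan(1/5) ≈ 11.31°
pole (s+250): 250 + j1 → |·| = √(250²+1²) = √62501 ≈ 250, ∠ = arctan(1/250) ≈ 0.23°
|H| = 500 · 30006 / 1274.8 ≈ 11769
Gain = 20 log₁₀(11769) ≈ 81.41 dB
∠H = 1.25° − 11.54° = -10.29°

At s = jω = j1952:
zero (s+50): 50 + j1952 → |·| = √(50²+1952²) = √3812804 ≈ 1952.6, ∠ = arctan(1952/50) ≈ 88.53°
zero (s+600): 600 + j1952 → |·| = √(600²+1952²) = √4170304 ≈ 2042.1, ∠ = arctan(1952/600) ≈ 72.91°
pole (s+5): 5 + j1952 → |·| = √(5²+1952²) = √3810329 ≈ 1952, ∠ = arctan(1952/5) ≈ 89.85°
pole (s+250): 250 + j1952 → |·| = √(250²+1952²) = √3872804 ≈ 1967.9, ∠ = arctan(1952/250) ≈ 82.70°
|H| = 500 · 3.9874e+06 / 3.8413e+06 ≈ 519.02
Gain = 20 log₁₀(519.02) ≈ 54.30 dB
∠H = 161.44° − 172.55° = -11.11°

ω = 1: 81.4 dB, -10.3°; ω = 1952: 54.3 dB, -11.1°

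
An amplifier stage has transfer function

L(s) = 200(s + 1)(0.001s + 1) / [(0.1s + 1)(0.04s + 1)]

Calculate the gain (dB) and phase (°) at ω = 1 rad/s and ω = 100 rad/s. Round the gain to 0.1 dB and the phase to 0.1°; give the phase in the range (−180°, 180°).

At ω = 1 rad/s:
zero (1 + j1·1) = 1 + j1 → |·| ≈ 1.4142, ∠ ≈ 45.00°
zero (1 + j1·0.001) = 1 + j0.001 → |·| ≈ 1, ∠ ≈ 0.06°
pole (1 + j1·0.1) = 1 + j0.1 → |·| ≈ 1.005, ∠ ≈ 5.71°
pole (1 + j1·0.04) = 1 + j0.04 → |·| ≈ 1.0008, ∠ ≈ 2.29°
|L| = 200 · 1.4142 · 1 / (1.005 · 1.0008) ≈ 281.21
Gain = 20 log₁₀(281.21) ≈ 48.98 dB
∠L = (45.00° + 0.06°) − (5.71° + 2.29°) = 37.06°

At ω = 100 rad/s:
zero (1 + j100·1) = 1 + j100 → |·| ≈ 100, ∠ ≈ 89.43°
zero (1 + j100·0.001) = 1 + j0.1 → |·| ≈ 1.005, ∠ ≈ 5.71°
pole (1 + j100·0.1) = 1 + j10 → |·| ≈ 10.05, ∠ ≈ 84.29°
pole (1 + j100·0.04) = 1 + j4 → |·| ≈ 4.1231, ∠ ≈ 75.96°
|L| = 200 · 100 · 1.005 / (10.05 · 4.1231) ≈ 485.07
Gain = 20 log₁₀(485.07) ≈ 53.72 dB
∠L = (89.43° + 5.71°) − (84.29° + 75.96°) = -65.11°

ω = 1: 49.0 dB, 37.1°; ω = 100: 53.7 dB, -65.1°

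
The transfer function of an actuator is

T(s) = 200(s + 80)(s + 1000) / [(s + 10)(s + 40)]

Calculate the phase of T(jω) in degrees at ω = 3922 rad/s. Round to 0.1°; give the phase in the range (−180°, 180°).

-14.7°

At s = jω = j3922:
zero (s+80): 80 + j3922 → |·| = √(80²+3922²) = √15388484 ≈ 3922.8, ∠ = arctan(3922/80) ≈ 88.83°
zero (s+1000): 1000 + j3922 → |·| = √(1000²+3922²) = √16382084 ≈ 4047.5, ∠ = arctan(3922/1000) ≈ 75.70°
pole (s+10): 10 + j3922 → |·| = √(10²+3922²) = √15382184 ≈ 3922, ∠ = arctan(3922/10) ≈ 89.85°
pole (s+40): 40 + j3922 → |·| = √(40²+3922²) = √15383684 ≈ 3922.2, ∠ = arctan(3922/40) ≈ 89.42°
∠T = 164.53° − 179.27° = -14.74°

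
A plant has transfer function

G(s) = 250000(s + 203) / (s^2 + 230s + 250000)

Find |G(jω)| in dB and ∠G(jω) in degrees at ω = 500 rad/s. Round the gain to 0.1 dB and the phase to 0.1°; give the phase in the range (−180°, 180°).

At s = jω = j500:
zero (s+203): 203 + j500 → |·| = √(203²+500²) = √291209 ≈ 539.64, ∠ = arctan(500/203) ≈ 67.90°
quadratic: (j500)² + 230·j500 + 250000 = 0 + j115000 → |·| ≈ 1.15e+05, ∠ ≈ 90.00°
|G| = 250000 · 539.64 / 1.15e+05 ≈ 1173.1
Gain = 20 log₁₀(1173.1) ≈ 61.39 dB
∠G = 67.90° − 90.00° = -22.10°

61.4 dB, -22.1°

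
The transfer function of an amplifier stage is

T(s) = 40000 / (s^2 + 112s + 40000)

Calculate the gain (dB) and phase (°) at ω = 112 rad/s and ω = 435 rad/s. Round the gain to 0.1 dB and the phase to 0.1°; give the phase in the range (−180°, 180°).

ω = 112: 2.4 dB, -24.6°; ω = 435: -11.9 dB, -161.9°

At s = jω = j112:
quadratic: (j112)² + 112·j112 + 40000 = 27456 + j12544 → |·| ≈ 30186, ∠ ≈ 24.55°
|T| = 40000 / 30186 ≈ 1.3251
Gain = 20 log₁₀(1.3251) ≈ 2.44 dB
∠T = 0.00° − 24.55° = -24.55°

At s = jω = j435:
quadratic: (j435)² + 112·j435 + 40000 = -149225 + j48720 → |·| ≈ 1.5698e+05, ∠ ≈ 161.92°
|T| = 40000 / 1.5698e+05 ≈ 0.25481
Gain = 20 log₁₀(0.25481) ≈ -11.88 dB
∠T = 0.00° − 161.92° = -161.92°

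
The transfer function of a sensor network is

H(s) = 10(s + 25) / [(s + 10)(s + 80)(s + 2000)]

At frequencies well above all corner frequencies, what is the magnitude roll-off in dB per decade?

-40 dB/decade

Each pole contributes −20 dB/decade at high frequency; each zero contributes +20 dB/decade.
Net: 1 zero(s) − 3 pole(s) → -40 dB/decade.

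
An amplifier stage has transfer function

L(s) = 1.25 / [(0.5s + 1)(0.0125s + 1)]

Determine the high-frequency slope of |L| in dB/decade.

-40 dB/decade

Each pole contributes −20 dB/decade at high frequency; each zero contributes +20 dB/decade.
Net: 0 zero(s) − 2 pole(s) → -40 dB/decade.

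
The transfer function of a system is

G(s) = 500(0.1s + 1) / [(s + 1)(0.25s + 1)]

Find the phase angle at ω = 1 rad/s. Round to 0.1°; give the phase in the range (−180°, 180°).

At ω = 1 rad/s:
zero (1 + j1·0.1) = 1 + j0.1 → |·| ≈ 1.005, ∠ ≈ 5.71°
pole (1 + j1·1) = 1 + j1 → |·| ≈ 1.4142, ∠ ≈ 45.00°
pole (1 + j1·0.25) = 1 + j0.25 → |·| ≈ 1.0308, ∠ ≈ 14.04°
∠G = (5.71°) − (45.00° + 14.04°) = -53.33°

-53.3°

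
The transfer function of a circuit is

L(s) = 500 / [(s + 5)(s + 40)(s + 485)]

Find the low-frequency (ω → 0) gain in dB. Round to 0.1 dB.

-45.8 dB

L(0) = 500 / (5·40·485) ≈ 0.0051546
20 log₁₀(0.0051546) ≈ -45.76 dB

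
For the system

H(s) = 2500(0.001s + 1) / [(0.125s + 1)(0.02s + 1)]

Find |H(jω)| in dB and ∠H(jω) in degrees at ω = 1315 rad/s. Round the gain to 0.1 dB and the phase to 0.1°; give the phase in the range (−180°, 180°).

-0.4 dB, -124.7°

At ω = 1315 rad/s:
zero (1 + j1315·0.001) = 1 + j1.315 → |·| ≈ 1.652, ∠ ≈ 52.75°
pole (1 + j1315·0.125) = 1 + j164.375 → |·| ≈ 164.38, ∠ ≈ 89.65°
pole (1 + j1315·0.02) = 1 + j26.3 → |·| ≈ 26.319, ∠ ≈ 87.82°
|H| = 2500 · 1.652 / (164.38 · 26.319) ≈ 0.95462
Gain = 20 log₁₀(0.95462) ≈ -0.40 dB
∠H = (52.75°) − (89.65° + 87.82°) = -124.72°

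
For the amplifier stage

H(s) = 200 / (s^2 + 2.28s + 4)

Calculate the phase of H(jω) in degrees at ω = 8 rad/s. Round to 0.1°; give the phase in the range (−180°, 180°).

At s = jω = j8:
quadratic: (j8)² + 2.28·j8 + 4 = -60 + j18.24 → |·| ≈ 62.711, ∠ ≈ 163.09°
∠H = 0.00° − 163.09° = -163.09°

-163.1°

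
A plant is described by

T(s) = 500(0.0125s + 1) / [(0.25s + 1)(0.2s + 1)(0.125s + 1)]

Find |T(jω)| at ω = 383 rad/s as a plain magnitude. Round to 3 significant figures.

0.00696

At ω = 383 rad/s:
zero (1 + j383·0.0125) = 1 + j4.7875 → |·| ≈ 4.8908, ∠ ≈ 78.20°
pole (1 + j383·0.25) = 1 + j95.75 → |·| ≈ 95.755, ∠ ≈ 89.40°
pole (1 + j383·0.2) = 1 + j76.6 → |·| ≈ 76.607, ∠ ≈ 89.25°
pole (1 + j383·0.125) = 1 + j47.875 → |·| ≈ 47.885, ∠ ≈ 88.80°
|T| = 500 · 4.8908 / (95.755 · 76.607 · 47.885) ≈ 0.0069618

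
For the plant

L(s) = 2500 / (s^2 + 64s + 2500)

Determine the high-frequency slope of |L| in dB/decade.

-40 dB/decade

Each pole contributes −20 dB/decade at high frequency; each zero contributes +20 dB/decade.
Net: 0 zero(s) − 2 pole(s) → -40 dB/decade.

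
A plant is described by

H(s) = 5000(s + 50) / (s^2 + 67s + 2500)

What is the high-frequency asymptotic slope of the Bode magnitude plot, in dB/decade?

-20 dB/decade

Each pole contributes −20 dB/decade at high frequency; each zero contributes +20 dB/decade.
Net: 1 zero(s) − 2 pole(s) → -20 dB/decade.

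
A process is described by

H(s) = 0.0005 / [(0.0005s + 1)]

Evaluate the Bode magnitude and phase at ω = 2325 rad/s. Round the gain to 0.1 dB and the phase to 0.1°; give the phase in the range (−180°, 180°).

At ω = 2325 rad/s:
pole (1 + j2325·0.0005) = 1 + j1.1625 → |·| ≈ 1.5334, ∠ ≈ 49.30°
|H| = 0.0005 · 1 / (1.5334) ≈ 0.00032607
Gain = 20 log₁₀(0.00032607) ≈ -69.73 dB
∠H = (0°) − (49.30°) = -49.30°

-69.7 dB, -49.3°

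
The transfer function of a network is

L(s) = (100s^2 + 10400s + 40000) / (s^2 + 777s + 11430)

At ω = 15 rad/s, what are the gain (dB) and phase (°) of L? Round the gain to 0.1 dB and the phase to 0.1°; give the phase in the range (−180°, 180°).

Substitute s = j15:
Numerator: 100(j15)^2 + 10400(j15) + 40000 = 17500 + j156000
Denominator: (j15)^2 + 777(j15) + 11430 = 11205 + j11655
|N| = √(17500² + 156000²) ≈ 1.5698e+05, ∠N ≈ 83.60°
|D| = √(11205² + 11655²) ≈ 16168, ∠D ≈ 46.13°
|L| = 1.5698e+05 / 16168 ≈ 9.7093
Gain = 20 log₁₀(9.7093) ≈ 19.74 dB
∠L = 83.60° − 46.13° = 37.47°

19.7 dB, 37.5°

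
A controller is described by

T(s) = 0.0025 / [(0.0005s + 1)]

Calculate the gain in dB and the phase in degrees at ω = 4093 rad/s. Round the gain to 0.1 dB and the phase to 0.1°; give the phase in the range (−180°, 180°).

At ω = 4093 rad/s:
pole (1 + j4093·0.0005) = 1 + j2.0465 → |·| ≈ 2.2778, ∠ ≈ 63.96°
|T| = 0.0025 · 1 / (2.2778) ≈ 0.0010976
Gain = 20 log₁₀(0.0010976) ≈ -59.19 dB
∠T = (0°) − (63.96°) = -63.96°

-59.2 dB, -64.0°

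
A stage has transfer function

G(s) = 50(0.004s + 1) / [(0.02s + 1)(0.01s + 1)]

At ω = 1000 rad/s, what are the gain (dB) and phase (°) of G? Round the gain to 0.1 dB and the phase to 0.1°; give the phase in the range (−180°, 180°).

At ω = 1000 rad/s:
zero (1 + j1000·0.004) = 1 + j4 → |·| ≈ 4.1231, ∠ ≈ 75.96°
pole (1 + j1000·0.02) = 1 + j20 → |·| ≈ 20.025, ∠ ≈ 87.14°
pole (1 + j1000·0.01) = 1 + j10 → |·| ≈ 10.05, ∠ ≈ 84.29°
|G| = 50 · 4.1231 / (20.025 · 10.05) ≈ 1.0244
Gain = 20 log₁₀(1.0244) ≈ 0.21 dB
∠G = (75.96°) − (87.14° + 84.29°) = -95.47°

0.2 dB, -95.5°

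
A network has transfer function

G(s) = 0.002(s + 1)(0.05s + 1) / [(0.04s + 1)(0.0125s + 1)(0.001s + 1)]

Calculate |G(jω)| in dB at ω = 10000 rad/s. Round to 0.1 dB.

-34.0 dB

At ω = 10000 rad/s:
zero (1 + j10000·1) = 1 + j10000 → |·| ≈ 10000, ∠ ≈ 89.99°
zero (1 + j10000·0.05) = 1 + j500 → |·| ≈ 500, ∠ ≈ 89.89°
pole (1 + j10000·0.04) = 1 + j400 → |·| ≈ 400, ∠ ≈ 89.86°
pole (1 + j10000·0.0125) = 1 + j125 → |·| ≈ 125, ∠ ≈ 89.54°
pole (1 + j10000·0.001) = 1 + j10 → |·| ≈ 10.05, ∠ ≈ 84.29°
|G| = 0.002 · 10000 · 500 / (400 · 125 · 10.05) ≈ 0.0199
Gain = 20 log₁₀(0.0199) ≈ -34.02 dB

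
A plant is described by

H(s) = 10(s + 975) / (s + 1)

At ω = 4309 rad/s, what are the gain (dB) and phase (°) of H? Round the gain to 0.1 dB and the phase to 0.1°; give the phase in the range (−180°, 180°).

At s = jω = j4309:
zero (s+975): 975 + j4309 → |·| = √(975²+4309²) = √19518106 ≈ 4417.9, ∠ = arctan(4309/975) ≈ 77.25°
pole (s+1): 1 + j4309 → |·| = √(1²+4309²) = √18567482 ≈ 4309, ∠ = arctan(4309/1) ≈ 89.99°
|H| = 10 · 4417.9 / 4309 ≈ 10.253
Gain = 20 log₁₀(10.253) ≈ 20.22 dB
∠H = 77.25° − 89.99° = -12.74°

20.2 dB, -12.7°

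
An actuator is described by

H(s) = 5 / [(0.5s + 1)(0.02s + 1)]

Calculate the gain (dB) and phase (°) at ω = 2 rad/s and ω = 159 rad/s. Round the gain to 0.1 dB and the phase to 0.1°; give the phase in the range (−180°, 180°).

At ω = 2 rad/s:
pole (1 + j2·0.5) = 1 + j1 → |·| ≈ 1.4142, ∠ ≈ 45.00°
pole (1 + j2·0.02) = 1 + j0.04 → |·| ≈ 1.0008, ∠ ≈ 2.29°
|H| = 5 · 1 / (1.4142 · 1.0008) ≈ 3.5327
Gain = 20 log₁₀(3.5327) ≈ 10.96 dB
∠H = (0°) − (45.00° + 2.29°) = -47.29°

At ω = 159 rad/s:
pole (1 + j159·0.5) = 1 + j79.5 → |·| ≈ 79.506, ∠ ≈ 89.28°
pole (1 + j159·0.02) = 1 + j3.18 → |·| ≈ 3.3335, ∠ ≈ 72.54°
|H| = 5 · 1 / (79.506 · 3.3335) ≈ 0.018866
Gain = 20 log₁₀(0.018866) ≈ -34.49 dB
∠H = (0°) − (89.28° + 72.54°) = -161.82°

ω = 2: 11.0 dB, -47.3°; ω = 159: -34.5 dB, -161.8°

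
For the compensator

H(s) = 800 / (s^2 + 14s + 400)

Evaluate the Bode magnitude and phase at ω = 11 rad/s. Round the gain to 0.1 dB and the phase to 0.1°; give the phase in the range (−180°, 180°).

At s = jω = j11:
quadratic: (j11)² + 14·j11 + 400 = 279 + j154 → |·| ≈ 318.68, ∠ ≈ 28.90°
|H| = 800 / 318.68 ≈ 2.5104
Gain = 20 log₁₀(2.5104) ≈ 7.99 dB
∠H = 0.00° − 28.90° = -28.90°

8.0 dB, -28.9°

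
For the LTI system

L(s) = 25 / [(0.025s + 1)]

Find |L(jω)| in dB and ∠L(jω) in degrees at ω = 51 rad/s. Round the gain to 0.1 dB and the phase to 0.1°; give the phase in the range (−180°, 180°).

23.8 dB, -51.9°

At ω = 51 rad/s:
pole (1 + j51·0.025) = 1 + j1.275 → |·| ≈ 1.6204, ∠ ≈ 51.89°
|L| = 25 · 1 / (1.6204) ≈ 15.428
Gain = 20 log₁₀(15.428) ≈ 23.77 dB
∠L = (0°) − (51.89°) = -51.89°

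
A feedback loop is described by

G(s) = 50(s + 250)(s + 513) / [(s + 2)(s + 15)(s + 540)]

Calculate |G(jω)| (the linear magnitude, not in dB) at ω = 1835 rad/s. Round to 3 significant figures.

At s = jω = j1835:
zero (s+250): 250 + j1835 → |·| = √(250²+1835²) = √3429725 ≈ 1852, ∠ = arctan(1835/250) ≈ 82.24°
zero (s+513): 513 + j1835 → |·| = √(513²+1835²) = √3630394 ≈ 1905.4, ∠ = arctan(1835/513) ≈ 74.38°
pole (s+2): 2 + j1835 → |·| = √(2²+1835²) = √3367229 ≈ 1835, ∠ = arctan(1835/2) ≈ 89.94°
pole (s+15): 15 + j1835 → |·| = √(15²+1835²) = √3367450 ≈ 1835.1, ∠ = arctan(1835/15) ≈ 89.53°
pole (s+540): 540 + j1835 → |·| = √(540²+1835²) = √3658825 ≈ 1912.8, ∠ = arctan(1835/540) ≈ 73.60°
|G| = 50 · 3.5288e+06 / 6.4412e+09 ≈ 0.027392

0.0274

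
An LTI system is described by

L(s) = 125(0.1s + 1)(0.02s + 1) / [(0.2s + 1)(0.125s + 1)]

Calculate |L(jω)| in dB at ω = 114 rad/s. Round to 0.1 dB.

20.8 dB

At ω = 114 rad/s:
zero (1 + j114·0.1) = 1 + j11.4 → |·| ≈ 11.444, ∠ ≈ 84.99°
zero (1 + j114·0.02) = 1 + j2.28 → |·| ≈ 2.4897, ∠ ≈ 66.32°
pole (1 + j114·0.2) = 1 + j22.8 → |·| ≈ 22.822, ∠ ≈ 87.49°
pole (1 + j114·0.125) = 1 + j14.25 → |·| ≈ 14.285, ∠ ≈ 85.99°
|L| = 125 · 11.444 · 2.4897 / (22.822 · 14.285) ≈ 10.924
Gain = 20 log₁₀(10.924) ≈ 20.77 dB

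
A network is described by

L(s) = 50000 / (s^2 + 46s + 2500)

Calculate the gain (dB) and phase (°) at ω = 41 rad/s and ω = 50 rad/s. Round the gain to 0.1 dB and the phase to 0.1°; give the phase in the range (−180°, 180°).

At s = jω = j41:
quadratic: (j41)² + 46·j41 + 2500 = 819 + j1886 → |·| ≈ 2056.2, ∠ ≈ 66.53°
|L| = 50000 / 2056.2 ≈ 24.317
Gain = 20 log₁₀(24.317) ≈ 27.72 dB
∠L = 0.00° − 66.53° = -66.53°

At s = jω = j50:
quadratic: (j50)² + 46·j50 + 2500 = 0 + j2300 → |·| ≈ 2300, ∠ ≈ 90.00°
|L| = 50000 / 2300 ≈ 21.739
Gain = 20 log₁₀(21.739) ≈ 26.74 dB
∠L = 0.00° − 90.00° = -90.00°

ω = 41: 27.7 dB, -66.5°; ω = 50: 26.7 dB, -90.0°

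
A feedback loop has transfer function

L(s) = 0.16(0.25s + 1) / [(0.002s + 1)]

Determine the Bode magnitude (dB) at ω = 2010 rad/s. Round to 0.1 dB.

At ω = 2010 rad/s:
zero (1 + j2010·0.25) = 1 + j502.5 → |·| ≈ 502.5, ∠ ≈ 89.89°
pole (1 + j2010·0.002) = 1 + j4.02 → |·| ≈ 4.1425, ∠ ≈ 76.03°
|L| = 0.16 · 502.5 / (4.1425) ≈ 19.409
Gain = 20 log₁₀(19.409) ≈ 25.76 dB

25.8 dB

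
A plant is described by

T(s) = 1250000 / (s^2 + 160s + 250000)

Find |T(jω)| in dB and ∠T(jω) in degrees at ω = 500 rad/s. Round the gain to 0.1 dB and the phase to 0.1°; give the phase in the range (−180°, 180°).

23.9 dB, -90.0°

At s = jω = j500:
quadratic: (j500)² + 160·j500 + 250000 = 0 + j80000 → |·| ≈ 80000, ∠ ≈ 90.00°
|T| = 1250000 / 80000 ≈ 15.625
Gain = 20 log₁₀(15.625) ≈ 23.88 dB
∠T = 0.00° − 90.00° = -90.00°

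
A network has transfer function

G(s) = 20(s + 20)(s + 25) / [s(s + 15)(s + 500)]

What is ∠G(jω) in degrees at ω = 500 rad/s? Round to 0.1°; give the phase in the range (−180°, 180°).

At s = jω = j500:
zero (s+20): 20 + j500 → |·| = √(20²+500²) = √250400 ≈ 500.4, ∠ = arctan(500/20) ≈ 87.71°
zero (s+25): 25 + j500 → |·| = √(25²+500²) = √250625 ≈ 500.62, ∠ = arctan(500/25) ≈ 87.14°
pole (s+15): 15 + j500 → |·| = √(15²+500²) = √250225 ≈ 500.22, ∠ = arctan(500/15) ≈ 88.28°
pole (s+500): 500 + j500 → |·| = √(500²+500²) = √500000 ≈ 707.11, ∠ = arctan(500/500) ≈ 45.00°
pole at origin: |s| = 500, ∠ = 90.00° (in denominator)
∠G = 174.85° − 223.28° = -48.43°

-48.4°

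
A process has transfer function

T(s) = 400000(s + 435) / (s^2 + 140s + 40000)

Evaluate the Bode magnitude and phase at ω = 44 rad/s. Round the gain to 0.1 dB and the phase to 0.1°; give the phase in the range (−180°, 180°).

At s = jω = j44:
zero (s+435): 435 + j44 → |·| = √(435²+44²) = √191161 ≈ 437.22, ∠ = arctan(44/435) ≈ 5.78°
quadratic: (j44)² + 140·j44 + 40000 = 38064 + j6160 → |·| ≈ 38559, ∠ ≈ 9.19°
|T| = 400000 · 437.22 / 38559 ≈ 4535.6
Gain = 20 log₁₀(4535.6) ≈ 73.13 dB
∠T = 5.78° − 9.19° = -3.41°

73.1 dB, -3.4°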